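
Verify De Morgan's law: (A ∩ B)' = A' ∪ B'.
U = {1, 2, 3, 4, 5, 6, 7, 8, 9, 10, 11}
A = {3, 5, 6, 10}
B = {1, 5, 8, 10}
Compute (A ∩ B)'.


U = {1, 2, 3, 4, 5, 6, 7, 8, 9, 10, 11}
A = {3, 5, 6, 10}, B = {1, 5, 8, 10}
A ∩ B = {5, 10}
(A ∩ B)' = U \ (A ∩ B) = {1, 2, 3, 4, 6, 7, 8, 9, 11}
Verification via A' ∪ B': A' = {1, 2, 4, 7, 8, 9, 11}, B' = {2, 3, 4, 6, 7, 9, 11}
A' ∪ B' = {1, 2, 3, 4, 6, 7, 8, 9, 11} ✓

{1, 2, 3, 4, 6, 7, 8, 9, 11}


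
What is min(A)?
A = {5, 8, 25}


Set A = {5, 8, 25}
Elements in ascending order: 5, 8, 25
The smallest element is 5.

5


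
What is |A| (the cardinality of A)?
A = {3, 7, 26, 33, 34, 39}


Set A = {3, 7, 26, 33, 34, 39}
Listing elements: 3, 7, 26, 33, 34, 39
Counting: 6 elements
|A| = 6

6


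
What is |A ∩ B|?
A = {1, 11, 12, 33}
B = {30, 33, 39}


Set A = {1, 11, 12, 33}
Set B = {30, 33, 39}
A ∩ B = {33}
|A ∩ B| = 1

1


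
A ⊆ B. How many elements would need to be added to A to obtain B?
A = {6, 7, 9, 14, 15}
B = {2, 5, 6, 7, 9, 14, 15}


Set A = {6, 7, 9, 14, 15}, |A| = 5
Set B = {2, 5, 6, 7, 9, 14, 15}, |B| = 7
Since A ⊆ B: B \ A = {2, 5}
|B| - |A| = 7 - 5 = 2

2


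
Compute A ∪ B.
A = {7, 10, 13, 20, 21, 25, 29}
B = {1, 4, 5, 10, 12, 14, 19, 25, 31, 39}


Set A = {7, 10, 13, 20, 21, 25, 29}
Set B = {1, 4, 5, 10, 12, 14, 19, 25, 31, 39}
A ∪ B includes all elements in either set.
Elements from A: {7, 10, 13, 20, 21, 25, 29}
Elements from B not already included: {1, 4, 5, 12, 14, 19, 31, 39}
A ∪ B = {1, 4, 5, 7, 10, 12, 13, 14, 19, 20, 21, 25, 29, 31, 39}

{1, 4, 5, 7, 10, 12, 13, 14, 19, 20, 21, 25, 29, 31, 39}


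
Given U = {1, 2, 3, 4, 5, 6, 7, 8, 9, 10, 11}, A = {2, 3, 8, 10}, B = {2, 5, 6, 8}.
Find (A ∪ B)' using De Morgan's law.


U = {1, 2, 3, 4, 5, 6, 7, 8, 9, 10, 11}
A = {2, 3, 8, 10}, B = {2, 5, 6, 8}
A ∪ B = {2, 3, 5, 6, 8, 10}
(A ∪ B)' = U \ (A ∪ B) = {1, 4, 7, 9, 11}
Verification via A' ∩ B': A' = {1, 4, 5, 6, 7, 9, 11}, B' = {1, 3, 4, 7, 9, 10, 11}
A' ∩ B' = {1, 4, 7, 9, 11} ✓

{1, 4, 7, 9, 11}


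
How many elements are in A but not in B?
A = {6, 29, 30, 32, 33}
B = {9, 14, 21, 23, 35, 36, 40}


Set A = {6, 29, 30, 32, 33}
Set B = {9, 14, 21, 23, 35, 36, 40}
A \ B = {6, 29, 30, 32, 33}
|A \ B| = 5

5


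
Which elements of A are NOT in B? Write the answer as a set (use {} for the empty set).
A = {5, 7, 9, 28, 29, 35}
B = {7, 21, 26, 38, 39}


Set A = {5, 7, 9, 28, 29, 35}
Set B = {7, 21, 26, 38, 39}
Check each element of A against B:
5 ∉ B (include), 7 ∈ B, 9 ∉ B (include), 28 ∉ B (include), 29 ∉ B (include), 35 ∉ B (include)
Elements of A not in B: {5, 9, 28, 29, 35}

{5, 9, 28, 29, 35}


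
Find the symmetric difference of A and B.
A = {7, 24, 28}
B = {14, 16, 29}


Set A = {7, 24, 28}
Set B = {14, 16, 29}
A △ B = (A \ B) ∪ (B \ A)
Elements in A but not B: {7, 24, 28}
Elements in B but not A: {14, 16, 29}
A △ B = {7, 14, 16, 24, 28, 29}

{7, 14, 16, 24, 28, 29}


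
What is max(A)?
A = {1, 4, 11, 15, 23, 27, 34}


Set A = {1, 4, 11, 15, 23, 27, 34}
Elements in ascending order: 1, 4, 11, 15, 23, 27, 34
The largest element is 34.

34


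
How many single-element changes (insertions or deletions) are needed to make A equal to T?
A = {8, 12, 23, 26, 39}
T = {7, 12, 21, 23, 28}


Set A = {8, 12, 23, 26, 39}
Set T = {7, 12, 21, 23, 28}
Elements to remove from A (in A, not in T): {8, 26, 39} → 3 removals
Elements to add to A (in T, not in A): {7, 21, 28} → 3 additions
Total edits = 3 + 3 = 6

6


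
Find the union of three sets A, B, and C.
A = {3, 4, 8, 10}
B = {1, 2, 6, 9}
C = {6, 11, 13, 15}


Set A = {3, 4, 8, 10}
Set B = {1, 2, 6, 9}
Set C = {6, 11, 13, 15}
First, A ∪ B = {1, 2, 3, 4, 6, 8, 9, 10}
Then, (A ∪ B) ∪ C = {1, 2, 3, 4, 6, 8, 9, 10, 11, 13, 15}

{1, 2, 3, 4, 6, 8, 9, 10, 11, 13, 15}


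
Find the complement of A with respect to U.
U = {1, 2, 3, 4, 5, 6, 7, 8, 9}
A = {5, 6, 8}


Universal set U = {1, 2, 3, 4, 5, 6, 7, 8, 9}
Set A = {5, 6, 8}
A' = U \ A = elements in U but not in A
Checking each element of U:
1 (not in A, include), 2 (not in A, include), 3 (not in A, include), 4 (not in A, include), 5 (in A, exclude), 6 (in A, exclude), 7 (not in A, include), 8 (in A, exclude), 9 (not in A, include)
A' = {1, 2, 3, 4, 7, 9}

{1, 2, 3, 4, 7, 9}


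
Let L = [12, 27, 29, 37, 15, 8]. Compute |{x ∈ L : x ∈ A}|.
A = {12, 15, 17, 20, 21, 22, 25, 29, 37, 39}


Set A = {12, 15, 17, 20, 21, 22, 25, 29, 37, 39}
Candidates: [12, 27, 29, 37, 15, 8]
Check each candidate:
12 ∈ A, 27 ∉ A, 29 ∈ A, 37 ∈ A, 15 ∈ A, 8 ∉ A
Count of candidates in A: 4

4


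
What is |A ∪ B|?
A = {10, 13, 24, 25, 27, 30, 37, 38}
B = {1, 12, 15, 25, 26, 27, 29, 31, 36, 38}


Set A = {10, 13, 24, 25, 27, 30, 37, 38}, |A| = 8
Set B = {1, 12, 15, 25, 26, 27, 29, 31, 36, 38}, |B| = 10
A ∩ B = {25, 27, 38}, |A ∩ B| = 3
|A ∪ B| = |A| + |B| - |A ∩ B| = 8 + 10 - 3 = 15

15


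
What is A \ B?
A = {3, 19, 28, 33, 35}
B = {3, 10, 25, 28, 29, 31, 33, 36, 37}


Set A = {3, 19, 28, 33, 35}
Set B = {3, 10, 25, 28, 29, 31, 33, 36, 37}
A \ B includes elements in A that are not in B.
Check each element of A:
3 (in B, remove), 19 (not in B, keep), 28 (in B, remove), 33 (in B, remove), 35 (not in B, keep)
A \ B = {19, 35}

{19, 35}


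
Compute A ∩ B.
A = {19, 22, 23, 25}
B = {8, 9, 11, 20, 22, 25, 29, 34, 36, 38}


Set A = {19, 22, 23, 25}
Set B = {8, 9, 11, 20, 22, 25, 29, 34, 36, 38}
A ∩ B includes only elements in both sets.
Check each element of A against B:
19 ✗, 22 ✓, 23 ✗, 25 ✓
A ∩ B = {22, 25}

{22, 25}


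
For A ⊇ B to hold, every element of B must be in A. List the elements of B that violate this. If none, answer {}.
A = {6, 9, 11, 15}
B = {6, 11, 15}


Set A = {6, 9, 11, 15}
Set B = {6, 11, 15}
Check each element of B against A:
6 ∈ A, 11 ∈ A, 15 ∈ A
Elements of B not in A: {}

{}


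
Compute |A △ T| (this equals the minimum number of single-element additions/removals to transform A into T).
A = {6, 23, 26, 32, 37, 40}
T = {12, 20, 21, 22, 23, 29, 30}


Set A = {6, 23, 26, 32, 37, 40}
Set T = {12, 20, 21, 22, 23, 29, 30}
Elements to remove from A (in A, not in T): {6, 26, 32, 37, 40} → 5 removals
Elements to add to A (in T, not in A): {12, 20, 21, 22, 29, 30} → 6 additions
Total edits = 5 + 6 = 11

11


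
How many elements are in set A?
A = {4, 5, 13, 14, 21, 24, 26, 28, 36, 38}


Set A = {4, 5, 13, 14, 21, 24, 26, 28, 36, 38}
Listing elements: 4, 5, 13, 14, 21, 24, 26, 28, 36, 38
Counting: 10 elements
|A| = 10

10


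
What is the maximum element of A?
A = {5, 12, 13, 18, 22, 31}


Set A = {5, 12, 13, 18, 22, 31}
Elements in ascending order: 5, 12, 13, 18, 22, 31
The largest element is 31.

31


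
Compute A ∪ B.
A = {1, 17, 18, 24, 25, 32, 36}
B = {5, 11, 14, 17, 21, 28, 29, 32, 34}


Set A = {1, 17, 18, 24, 25, 32, 36}
Set B = {5, 11, 14, 17, 21, 28, 29, 32, 34}
A ∪ B includes all elements in either set.
Elements from A: {1, 17, 18, 24, 25, 32, 36}
Elements from B not already included: {5, 11, 14, 21, 28, 29, 34}
A ∪ B = {1, 5, 11, 14, 17, 18, 21, 24, 25, 28, 29, 32, 34, 36}

{1, 5, 11, 14, 17, 18, 21, 24, 25, 28, 29, 32, 34, 36}


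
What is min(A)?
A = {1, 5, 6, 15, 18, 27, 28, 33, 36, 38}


Set A = {1, 5, 6, 15, 18, 27, 28, 33, 36, 38}
Elements in ascending order: 1, 5, 6, 15, 18, 27, 28, 33, 36, 38
The smallest element is 1.

1


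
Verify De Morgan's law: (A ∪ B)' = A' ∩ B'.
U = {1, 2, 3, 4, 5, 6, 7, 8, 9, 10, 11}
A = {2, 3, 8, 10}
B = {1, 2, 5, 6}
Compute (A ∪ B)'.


U = {1, 2, 3, 4, 5, 6, 7, 8, 9, 10, 11}
A = {2, 3, 8, 10}, B = {1, 2, 5, 6}
A ∪ B = {1, 2, 3, 5, 6, 8, 10}
(A ∪ B)' = U \ (A ∪ B) = {4, 7, 9, 11}
Verification via A' ∩ B': A' = {1, 4, 5, 6, 7, 9, 11}, B' = {3, 4, 7, 8, 9, 10, 11}
A' ∩ B' = {4, 7, 9, 11} ✓

{4, 7, 9, 11}


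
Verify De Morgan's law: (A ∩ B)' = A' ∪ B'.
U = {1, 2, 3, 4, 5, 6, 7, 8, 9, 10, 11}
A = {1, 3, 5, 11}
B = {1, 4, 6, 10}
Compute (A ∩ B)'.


U = {1, 2, 3, 4, 5, 6, 7, 8, 9, 10, 11}
A = {1, 3, 5, 11}, B = {1, 4, 6, 10}
A ∩ B = {1}
(A ∩ B)' = U \ (A ∩ B) = {2, 3, 4, 5, 6, 7, 8, 9, 10, 11}
Verification via A' ∪ B': A' = {2, 4, 6, 7, 8, 9, 10}, B' = {2, 3, 5, 7, 8, 9, 11}
A' ∪ B' = {2, 3, 4, 5, 6, 7, 8, 9, 10, 11} ✓

{2, 3, 4, 5, 6, 7, 8, 9, 10, 11}


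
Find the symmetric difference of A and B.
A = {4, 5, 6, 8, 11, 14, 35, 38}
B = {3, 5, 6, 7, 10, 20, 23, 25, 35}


Set A = {4, 5, 6, 8, 11, 14, 35, 38}
Set B = {3, 5, 6, 7, 10, 20, 23, 25, 35}
A △ B = (A \ B) ∪ (B \ A)
Elements in A but not B: {4, 8, 11, 14, 38}
Elements in B but not A: {3, 7, 10, 20, 23, 25}
A △ B = {3, 4, 7, 8, 10, 11, 14, 20, 23, 25, 38}

{3, 4, 7, 8, 10, 11, 14, 20, 23, 25, 38}


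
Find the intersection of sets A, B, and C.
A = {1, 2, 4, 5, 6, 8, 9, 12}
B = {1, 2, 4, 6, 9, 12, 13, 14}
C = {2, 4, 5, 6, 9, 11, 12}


Set A = {1, 2, 4, 5, 6, 8, 9, 12}
Set B = {1, 2, 4, 6, 9, 12, 13, 14}
Set C = {2, 4, 5, 6, 9, 11, 12}
First, A ∩ B = {1, 2, 4, 6, 9, 12}
Then, (A ∩ B) ∩ C = {2, 4, 6, 9, 12}

{2, 4, 6, 9, 12}


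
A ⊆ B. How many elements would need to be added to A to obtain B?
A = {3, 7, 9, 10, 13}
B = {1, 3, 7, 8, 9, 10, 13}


Set A = {3, 7, 9, 10, 13}, |A| = 5
Set B = {1, 3, 7, 8, 9, 10, 13}, |B| = 7
Since A ⊆ B: B \ A = {1, 8}
|B| - |A| = 7 - 5 = 2

2


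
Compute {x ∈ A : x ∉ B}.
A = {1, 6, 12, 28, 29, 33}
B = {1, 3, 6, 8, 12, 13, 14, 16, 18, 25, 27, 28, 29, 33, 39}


Set A = {1, 6, 12, 28, 29, 33}
Set B = {1, 3, 6, 8, 12, 13, 14, 16, 18, 25, 27, 28, 29, 33, 39}
Check each element of A against B:
1 ∈ B, 6 ∈ B, 12 ∈ B, 28 ∈ B, 29 ∈ B, 33 ∈ B
Elements of A not in B: {}

{}


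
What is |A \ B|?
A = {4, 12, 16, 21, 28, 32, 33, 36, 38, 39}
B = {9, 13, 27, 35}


Set A = {4, 12, 16, 21, 28, 32, 33, 36, 38, 39}
Set B = {9, 13, 27, 35}
A \ B = {4, 12, 16, 21, 28, 32, 33, 36, 38, 39}
|A \ B| = 10

10


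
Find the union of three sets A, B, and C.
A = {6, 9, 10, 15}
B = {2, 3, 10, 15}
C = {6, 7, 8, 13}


Set A = {6, 9, 10, 15}
Set B = {2, 3, 10, 15}
Set C = {6, 7, 8, 13}
First, A ∪ B = {2, 3, 6, 9, 10, 15}
Then, (A ∪ B) ∪ C = {2, 3, 6, 7, 8, 9, 10, 13, 15}

{2, 3, 6, 7, 8, 9, 10, 13, 15}


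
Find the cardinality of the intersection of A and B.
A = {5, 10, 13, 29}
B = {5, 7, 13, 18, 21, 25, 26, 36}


Set A = {5, 10, 13, 29}
Set B = {5, 7, 13, 18, 21, 25, 26, 36}
A ∩ B = {5, 13}
|A ∩ B| = 2

2


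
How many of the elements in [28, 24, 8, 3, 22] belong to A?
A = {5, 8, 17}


Set A = {5, 8, 17}
Candidates: [28, 24, 8, 3, 22]
Check each candidate:
28 ∉ A, 24 ∉ A, 8 ∈ A, 3 ∉ A, 22 ∉ A
Count of candidates in A: 1

1


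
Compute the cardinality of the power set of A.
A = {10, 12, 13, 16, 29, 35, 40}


Set A = {10, 12, 13, 16, 29, 35, 40}
|A| = 7
The power set P(A) contains all subsets of A.
|P(A)| = 2^|A| = 2^7 = 128

128


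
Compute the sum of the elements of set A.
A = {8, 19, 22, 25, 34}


Set A = {8, 19, 22, 25, 34}
Sum = 8 + 19 + 22 + 25 + 34 = 108

108


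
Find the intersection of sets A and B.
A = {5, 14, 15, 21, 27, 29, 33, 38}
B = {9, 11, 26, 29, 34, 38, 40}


Set A = {5, 14, 15, 21, 27, 29, 33, 38}
Set B = {9, 11, 26, 29, 34, 38, 40}
A ∩ B includes only elements in both sets.
Check each element of A against B:
5 ✗, 14 ✗, 15 ✗, 21 ✗, 27 ✗, 29 ✓, 33 ✗, 38 ✓
A ∩ B = {29, 38}

{29, 38}


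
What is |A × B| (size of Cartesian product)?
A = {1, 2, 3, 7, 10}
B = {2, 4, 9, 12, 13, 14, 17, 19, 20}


Set A = {1, 2, 3, 7, 10} has 5 elements.
Set B = {2, 4, 9, 12, 13, 14, 17, 19, 20} has 9 elements.
|A × B| = |A| × |B| = 5 × 9 = 45

45


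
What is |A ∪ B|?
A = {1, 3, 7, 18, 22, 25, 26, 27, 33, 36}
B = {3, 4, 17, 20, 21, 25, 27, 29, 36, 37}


Set A = {1, 3, 7, 18, 22, 25, 26, 27, 33, 36}, |A| = 10
Set B = {3, 4, 17, 20, 21, 25, 27, 29, 36, 37}, |B| = 10
A ∩ B = {3, 25, 27, 36}, |A ∩ B| = 4
|A ∪ B| = |A| + |B| - |A ∩ B| = 10 + 10 - 4 = 16

16


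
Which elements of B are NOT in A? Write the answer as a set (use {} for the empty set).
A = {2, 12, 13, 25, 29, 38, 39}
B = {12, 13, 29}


Set A = {2, 12, 13, 25, 29, 38, 39}
Set B = {12, 13, 29}
Check each element of B against A:
12 ∈ A, 13 ∈ A, 29 ∈ A
Elements of B not in A: {}

{}


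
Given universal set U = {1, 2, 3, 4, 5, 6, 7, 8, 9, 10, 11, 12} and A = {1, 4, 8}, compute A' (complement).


Universal set U = {1, 2, 3, 4, 5, 6, 7, 8, 9, 10, 11, 12}
Set A = {1, 4, 8}
A' = U \ A = elements in U but not in A
Checking each element of U:
1 (in A, exclude), 2 (not in A, include), 3 (not in A, include), 4 (in A, exclude), 5 (not in A, include), 6 (not in A, include), 7 (not in A, include), 8 (in A, exclude), 9 (not in A, include), 10 (not in A, include), 11 (not in A, include), 12 (not in A, include)
A' = {2, 3, 5, 6, 7, 9, 10, 11, 12}

{2, 3, 5, 6, 7, 9, 10, 11, 12}


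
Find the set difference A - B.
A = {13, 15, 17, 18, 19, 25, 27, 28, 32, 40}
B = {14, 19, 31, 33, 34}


Set A = {13, 15, 17, 18, 19, 25, 27, 28, 32, 40}
Set B = {14, 19, 31, 33, 34}
A \ B includes elements in A that are not in B.
Check each element of A:
13 (not in B, keep), 15 (not in B, keep), 17 (not in B, keep), 18 (not in B, keep), 19 (in B, remove), 25 (not in B, keep), 27 (not in B, keep), 28 (not in B, keep), 32 (not in B, keep), 40 (not in B, keep)
A \ B = {13, 15, 17, 18, 25, 27, 28, 32, 40}

{13, 15, 17, 18, 25, 27, 28, 32, 40}


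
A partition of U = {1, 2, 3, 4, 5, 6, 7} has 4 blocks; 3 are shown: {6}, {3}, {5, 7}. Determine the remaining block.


U = {1, 2, 3, 4, 5, 6, 7}
Shown blocks: {6}, {3}, {5, 7}
A partition's blocks are pairwise disjoint and cover U, so the missing block = U \ (union of shown blocks).
Union of shown blocks: {3, 5, 6, 7}
Missing block = U \ (union) = {1, 2, 4}

{1, 2, 4}


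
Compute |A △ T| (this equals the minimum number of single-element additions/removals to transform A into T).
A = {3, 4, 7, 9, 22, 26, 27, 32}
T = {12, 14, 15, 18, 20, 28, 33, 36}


Set A = {3, 4, 7, 9, 22, 26, 27, 32}
Set T = {12, 14, 15, 18, 20, 28, 33, 36}
Elements to remove from A (in A, not in T): {3, 4, 7, 9, 22, 26, 27, 32} → 8 removals
Elements to add to A (in T, not in A): {12, 14, 15, 18, 20, 28, 33, 36} → 8 additions
Total edits = 8 + 8 = 16

16


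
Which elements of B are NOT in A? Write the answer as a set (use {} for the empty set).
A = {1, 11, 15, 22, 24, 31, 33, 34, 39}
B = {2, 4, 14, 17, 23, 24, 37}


Set A = {1, 11, 15, 22, 24, 31, 33, 34, 39}
Set B = {2, 4, 14, 17, 23, 24, 37}
Check each element of B against A:
2 ∉ A (include), 4 ∉ A (include), 14 ∉ A (include), 17 ∉ A (include), 23 ∉ A (include), 24 ∈ A, 37 ∉ A (include)
Elements of B not in A: {2, 4, 14, 17, 23, 37}

{2, 4, 14, 17, 23, 37}


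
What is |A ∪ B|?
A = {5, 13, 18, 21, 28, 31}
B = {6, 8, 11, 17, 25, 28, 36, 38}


Set A = {5, 13, 18, 21, 28, 31}, |A| = 6
Set B = {6, 8, 11, 17, 25, 28, 36, 38}, |B| = 8
A ∩ B = {28}, |A ∩ B| = 1
|A ∪ B| = |A| + |B| - |A ∩ B| = 6 + 8 - 1 = 13

13


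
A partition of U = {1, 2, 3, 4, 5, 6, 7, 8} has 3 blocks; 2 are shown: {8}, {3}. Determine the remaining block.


U = {1, 2, 3, 4, 5, 6, 7, 8}
Shown blocks: {8}, {3}
A partition's blocks are pairwise disjoint and cover U, so the missing block = U \ (union of shown blocks).
Union of shown blocks: {3, 8}
Missing block = U \ (union) = {1, 2, 4, 5, 6, 7}

{1, 2, 4, 5, 6, 7}


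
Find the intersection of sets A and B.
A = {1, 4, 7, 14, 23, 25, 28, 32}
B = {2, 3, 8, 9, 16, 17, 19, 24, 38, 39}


Set A = {1, 4, 7, 14, 23, 25, 28, 32}
Set B = {2, 3, 8, 9, 16, 17, 19, 24, 38, 39}
A ∩ B includes only elements in both sets.
Check each element of A against B:
1 ✗, 4 ✗, 7 ✗, 14 ✗, 23 ✗, 25 ✗, 28 ✗, 32 ✗
A ∩ B = {}

{}


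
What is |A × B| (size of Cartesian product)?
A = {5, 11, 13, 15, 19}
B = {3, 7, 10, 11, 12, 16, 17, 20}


Set A = {5, 11, 13, 15, 19} has 5 elements.
Set B = {3, 7, 10, 11, 12, 16, 17, 20} has 8 elements.
|A × B| = |A| × |B| = 5 × 8 = 40

40


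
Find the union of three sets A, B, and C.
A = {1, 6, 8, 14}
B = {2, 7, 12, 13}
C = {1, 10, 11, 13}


Set A = {1, 6, 8, 14}
Set B = {2, 7, 12, 13}
Set C = {1, 10, 11, 13}
First, A ∪ B = {1, 2, 6, 7, 8, 12, 13, 14}
Then, (A ∪ B) ∪ C = {1, 2, 6, 7, 8, 10, 11, 12, 13, 14}

{1, 2, 6, 7, 8, 10, 11, 12, 13, 14}


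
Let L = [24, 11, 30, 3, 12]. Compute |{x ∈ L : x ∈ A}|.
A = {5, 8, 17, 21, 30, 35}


Set A = {5, 8, 17, 21, 30, 35}
Candidates: [24, 11, 30, 3, 12]
Check each candidate:
24 ∉ A, 11 ∉ A, 30 ∈ A, 3 ∉ A, 12 ∉ A
Count of candidates in A: 1

1


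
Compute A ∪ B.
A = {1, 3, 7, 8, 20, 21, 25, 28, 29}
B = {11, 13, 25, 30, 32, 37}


Set A = {1, 3, 7, 8, 20, 21, 25, 28, 29}
Set B = {11, 13, 25, 30, 32, 37}
A ∪ B includes all elements in either set.
Elements from A: {1, 3, 7, 8, 20, 21, 25, 28, 29}
Elements from B not already included: {11, 13, 30, 32, 37}
A ∪ B = {1, 3, 7, 8, 11, 13, 20, 21, 25, 28, 29, 30, 32, 37}

{1, 3, 7, 8, 11, 13, 20, 21, 25, 28, 29, 30, 32, 37}


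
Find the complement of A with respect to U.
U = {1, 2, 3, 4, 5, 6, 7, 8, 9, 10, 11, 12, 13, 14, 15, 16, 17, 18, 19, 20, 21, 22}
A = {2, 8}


Universal set U = {1, 2, 3, 4, 5, 6, 7, 8, 9, 10, 11, 12, 13, 14, 15, 16, 17, 18, 19, 20, 21, 22}
Set A = {2, 8}
A' = U \ A = elements in U but not in A
Checking each element of U:
1 (not in A, include), 2 (in A, exclude), 3 (not in A, include), 4 (not in A, include), 5 (not in A, include), 6 (not in A, include), 7 (not in A, include), 8 (in A, exclude), 9 (not in A, include), 10 (not in A, include), 11 (not in A, include), 12 (not in A, include), 13 (not in A, include), 14 (not in A, include), 15 (not in A, include), 16 (not in A, include), 17 (not in A, include), 18 (not in A, include), 19 (not in A, include), 20 (not in A, include), 21 (not in A, include), 22 (not in A, include)
A' = {1, 3, 4, 5, 6, 7, 9, 10, 11, 12, 13, 14, 15, 16, 17, 18, 19, 20, 21, 22}

{1, 3, 4, 5, 6, 7, 9, 10, 11, 12, 13, 14, 15, 16, 17, 18, 19, 20, 21, 22}


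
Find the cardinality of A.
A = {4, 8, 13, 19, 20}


Set A = {4, 8, 13, 19, 20}
Listing elements: 4, 8, 13, 19, 20
Counting: 5 elements
|A| = 5

5


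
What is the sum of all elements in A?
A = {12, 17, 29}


Set A = {12, 17, 29}
Sum = 12 + 17 + 29 = 58

58


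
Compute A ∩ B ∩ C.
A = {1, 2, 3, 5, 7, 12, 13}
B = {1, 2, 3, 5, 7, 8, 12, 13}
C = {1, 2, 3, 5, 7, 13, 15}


Set A = {1, 2, 3, 5, 7, 12, 13}
Set B = {1, 2, 3, 5, 7, 8, 12, 13}
Set C = {1, 2, 3, 5, 7, 13, 15}
First, A ∩ B = {1, 2, 3, 5, 7, 12, 13}
Then, (A ∩ B) ∩ C = {1, 2, 3, 5, 7, 13}

{1, 2, 3, 5, 7, 13}


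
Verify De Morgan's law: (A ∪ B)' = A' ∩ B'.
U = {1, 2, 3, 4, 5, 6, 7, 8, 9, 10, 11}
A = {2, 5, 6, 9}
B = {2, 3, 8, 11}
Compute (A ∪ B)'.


U = {1, 2, 3, 4, 5, 6, 7, 8, 9, 10, 11}
A = {2, 5, 6, 9}, B = {2, 3, 8, 11}
A ∪ B = {2, 3, 5, 6, 8, 9, 11}
(A ∪ B)' = U \ (A ∪ B) = {1, 4, 7, 10}
Verification via A' ∩ B': A' = {1, 3, 4, 7, 8, 10, 11}, B' = {1, 4, 5, 6, 7, 9, 10}
A' ∩ B' = {1, 4, 7, 10} ✓

{1, 4, 7, 10}


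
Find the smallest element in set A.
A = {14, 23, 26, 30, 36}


Set A = {14, 23, 26, 30, 36}
Elements in ascending order: 14, 23, 26, 30, 36
The smallest element is 14.

14


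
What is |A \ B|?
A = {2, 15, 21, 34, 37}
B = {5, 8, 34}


Set A = {2, 15, 21, 34, 37}
Set B = {5, 8, 34}
A \ B = {2, 15, 21, 37}
|A \ B| = 4

4


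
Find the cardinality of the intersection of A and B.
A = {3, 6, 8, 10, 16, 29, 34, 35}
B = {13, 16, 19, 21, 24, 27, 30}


Set A = {3, 6, 8, 10, 16, 29, 34, 35}
Set B = {13, 16, 19, 21, 24, 27, 30}
A ∩ B = {16}
|A ∩ B| = 1

1


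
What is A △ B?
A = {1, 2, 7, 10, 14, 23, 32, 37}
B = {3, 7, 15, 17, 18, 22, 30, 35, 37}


Set A = {1, 2, 7, 10, 14, 23, 32, 37}
Set B = {3, 7, 15, 17, 18, 22, 30, 35, 37}
A △ B = (A \ B) ∪ (B \ A)
Elements in A but not B: {1, 2, 10, 14, 23, 32}
Elements in B but not A: {3, 15, 17, 18, 22, 30, 35}
A △ B = {1, 2, 3, 10, 14, 15, 17, 18, 22, 23, 30, 32, 35}

{1, 2, 3, 10, 14, 15, 17, 18, 22, 23, 30, 32, 35}


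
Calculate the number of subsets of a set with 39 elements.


The set has 39 elements.
The power set contains all possible subsets.
|P(A)| = 2^|A| = 2^39 = 549755813888

549755813888


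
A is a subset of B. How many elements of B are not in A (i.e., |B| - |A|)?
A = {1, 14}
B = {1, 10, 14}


Set A = {1, 14}, |A| = 2
Set B = {1, 10, 14}, |B| = 3
Since A ⊆ B: B \ A = {10}
|B| - |A| = 3 - 2 = 1

1


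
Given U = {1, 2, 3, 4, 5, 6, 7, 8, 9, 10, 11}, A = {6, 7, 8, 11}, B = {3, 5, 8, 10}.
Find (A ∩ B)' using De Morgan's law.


U = {1, 2, 3, 4, 5, 6, 7, 8, 9, 10, 11}
A = {6, 7, 8, 11}, B = {3, 5, 8, 10}
A ∩ B = {8}
(A ∩ B)' = U \ (A ∩ B) = {1, 2, 3, 4, 5, 6, 7, 9, 10, 11}
Verification via A' ∪ B': A' = {1, 2, 3, 4, 5, 9, 10}, B' = {1, 2, 4, 6, 7, 9, 11}
A' ∪ B' = {1, 2, 3, 4, 5, 6, 7, 9, 10, 11} ✓

{1, 2, 3, 4, 5, 6, 7, 9, 10, 11}


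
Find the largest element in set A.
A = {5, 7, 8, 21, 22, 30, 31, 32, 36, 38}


Set A = {5, 7, 8, 21, 22, 30, 31, 32, 36, 38}
Elements in ascending order: 5, 7, 8, 21, 22, 30, 31, 32, 36, 38
The largest element is 38.

38


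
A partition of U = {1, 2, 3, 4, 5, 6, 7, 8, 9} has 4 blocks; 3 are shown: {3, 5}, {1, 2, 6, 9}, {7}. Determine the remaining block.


U = {1, 2, 3, 4, 5, 6, 7, 8, 9}
Shown blocks: {3, 5}, {1, 2, 6, 9}, {7}
A partition's blocks are pairwise disjoint and cover U, so the missing block = U \ (union of shown blocks).
Union of shown blocks: {1, 2, 3, 5, 6, 7, 9}
Missing block = U \ (union) = {4, 8}

{4, 8}


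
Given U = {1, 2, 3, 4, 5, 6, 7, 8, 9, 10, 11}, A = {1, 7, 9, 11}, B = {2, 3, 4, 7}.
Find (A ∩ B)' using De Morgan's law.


U = {1, 2, 3, 4, 5, 6, 7, 8, 9, 10, 11}
A = {1, 7, 9, 11}, B = {2, 3, 4, 7}
A ∩ B = {7}
(A ∩ B)' = U \ (A ∩ B) = {1, 2, 3, 4, 5, 6, 8, 9, 10, 11}
Verification via A' ∪ B': A' = {2, 3, 4, 5, 6, 8, 10}, B' = {1, 5, 6, 8, 9, 10, 11}
A' ∪ B' = {1, 2, 3, 4, 5, 6, 8, 9, 10, 11} ✓

{1, 2, 3, 4, 5, 6, 8, 9, 10, 11}


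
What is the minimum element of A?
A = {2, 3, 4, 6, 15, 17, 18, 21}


Set A = {2, 3, 4, 6, 15, 17, 18, 21}
Elements in ascending order: 2, 3, 4, 6, 15, 17, 18, 21
The smallest element is 2.

2


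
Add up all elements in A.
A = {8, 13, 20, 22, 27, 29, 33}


Set A = {8, 13, 20, 22, 27, 29, 33}
Sum = 8 + 13 + 20 + 22 + 27 + 29 + 33 = 152

152


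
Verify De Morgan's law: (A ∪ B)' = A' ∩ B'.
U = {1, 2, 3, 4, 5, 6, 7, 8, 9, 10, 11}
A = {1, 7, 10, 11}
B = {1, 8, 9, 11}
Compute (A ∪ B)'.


U = {1, 2, 3, 4, 5, 6, 7, 8, 9, 10, 11}
A = {1, 7, 10, 11}, B = {1, 8, 9, 11}
A ∪ B = {1, 7, 8, 9, 10, 11}
(A ∪ B)' = U \ (A ∪ B) = {2, 3, 4, 5, 6}
Verification via A' ∩ B': A' = {2, 3, 4, 5, 6, 8, 9}, B' = {2, 3, 4, 5, 6, 7, 10}
A' ∩ B' = {2, 3, 4, 5, 6} ✓

{2, 3, 4, 5, 6}


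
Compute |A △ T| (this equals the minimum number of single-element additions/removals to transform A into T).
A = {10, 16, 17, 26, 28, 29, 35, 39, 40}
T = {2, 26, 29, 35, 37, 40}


Set A = {10, 16, 17, 26, 28, 29, 35, 39, 40}
Set T = {2, 26, 29, 35, 37, 40}
Elements to remove from A (in A, not in T): {10, 16, 17, 28, 39} → 5 removals
Elements to add to A (in T, not in A): {2, 37} → 2 additions
Total edits = 5 + 2 = 7

7


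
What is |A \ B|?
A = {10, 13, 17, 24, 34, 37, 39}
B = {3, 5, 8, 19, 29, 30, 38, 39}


Set A = {10, 13, 17, 24, 34, 37, 39}
Set B = {3, 5, 8, 19, 29, 30, 38, 39}
A \ B = {10, 13, 17, 24, 34, 37}
|A \ B| = 6

6


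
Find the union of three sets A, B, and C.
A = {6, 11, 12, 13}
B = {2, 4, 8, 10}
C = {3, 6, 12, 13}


Set A = {6, 11, 12, 13}
Set B = {2, 4, 8, 10}
Set C = {3, 6, 12, 13}
First, A ∪ B = {2, 4, 6, 8, 10, 11, 12, 13}
Then, (A ∪ B) ∪ C = {2, 3, 4, 6, 8, 10, 11, 12, 13}

{2, 3, 4, 6, 8, 10, 11, 12, 13}


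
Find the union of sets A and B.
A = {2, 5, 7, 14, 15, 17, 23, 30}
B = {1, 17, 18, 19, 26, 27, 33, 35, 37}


Set A = {2, 5, 7, 14, 15, 17, 23, 30}
Set B = {1, 17, 18, 19, 26, 27, 33, 35, 37}
A ∪ B includes all elements in either set.
Elements from A: {2, 5, 7, 14, 15, 17, 23, 30}
Elements from B not already included: {1, 18, 19, 26, 27, 33, 35, 37}
A ∪ B = {1, 2, 5, 7, 14, 15, 17, 18, 19, 23, 26, 27, 30, 33, 35, 37}

{1, 2, 5, 7, 14, 15, 17, 18, 19, 23, 26, 27, 30, 33, 35, 37}


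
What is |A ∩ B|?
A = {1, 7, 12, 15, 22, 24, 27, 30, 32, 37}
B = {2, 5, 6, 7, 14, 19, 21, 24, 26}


Set A = {1, 7, 12, 15, 22, 24, 27, 30, 32, 37}
Set B = {2, 5, 6, 7, 14, 19, 21, 24, 26}
A ∩ B = {7, 24}
|A ∩ B| = 2

2


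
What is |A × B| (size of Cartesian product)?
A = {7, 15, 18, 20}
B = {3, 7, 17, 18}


Set A = {7, 15, 18, 20} has 4 elements.
Set B = {3, 7, 17, 18} has 4 elements.
|A × B| = |A| × |B| = 4 × 4 = 16

16


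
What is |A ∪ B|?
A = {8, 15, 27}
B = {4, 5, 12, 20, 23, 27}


Set A = {8, 15, 27}, |A| = 3
Set B = {4, 5, 12, 20, 23, 27}, |B| = 6
A ∩ B = {27}, |A ∩ B| = 1
|A ∪ B| = |A| + |B| - |A ∩ B| = 3 + 6 - 1 = 8

8


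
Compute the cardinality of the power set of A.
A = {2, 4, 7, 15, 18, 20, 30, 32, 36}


Set A = {2, 4, 7, 15, 18, 20, 30, 32, 36}
|A| = 9
The power set P(A) contains all subsets of A.
|P(A)| = 2^|A| = 2^9 = 512

512


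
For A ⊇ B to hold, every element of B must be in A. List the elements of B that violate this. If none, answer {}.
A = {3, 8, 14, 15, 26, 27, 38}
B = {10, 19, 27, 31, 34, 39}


Set A = {3, 8, 14, 15, 26, 27, 38}
Set B = {10, 19, 27, 31, 34, 39}
Check each element of B against A:
10 ∉ A (include), 19 ∉ A (include), 27 ∈ A, 31 ∉ A (include), 34 ∉ A (include), 39 ∉ A (include)
Elements of B not in A: {10, 19, 31, 34, 39}

{10, 19, 31, 34, 39}


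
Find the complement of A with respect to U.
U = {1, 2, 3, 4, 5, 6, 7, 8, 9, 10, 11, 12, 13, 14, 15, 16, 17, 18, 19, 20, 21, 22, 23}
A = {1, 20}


Universal set U = {1, 2, 3, 4, 5, 6, 7, 8, 9, 10, 11, 12, 13, 14, 15, 16, 17, 18, 19, 20, 21, 22, 23}
Set A = {1, 20}
A' = U \ A = elements in U but not in A
Checking each element of U:
1 (in A, exclude), 2 (not in A, include), 3 (not in A, include), 4 (not in A, include), 5 (not in A, include), 6 (not in A, include), 7 (not in A, include), 8 (not in A, include), 9 (not in A, include), 10 (not in A, include), 11 (not in A, include), 12 (not in A, include), 13 (not in A, include), 14 (not in A, include), 15 (not in A, include), 16 (not in A, include), 17 (not in A, include), 18 (not in A, include), 19 (not in A, include), 20 (in A, exclude), 21 (not in A, include), 22 (not in A, include), 23 (not in A, include)
A' = {2, 3, 4, 5, 6, 7, 8, 9, 10, 11, 12, 13, 14, 15, 16, 17, 18, 19, 21, 22, 23}

{2, 3, 4, 5, 6, 7, 8, 9, 10, 11, 12, 13, 14, 15, 16, 17, 18, 19, 21, 22, 23}


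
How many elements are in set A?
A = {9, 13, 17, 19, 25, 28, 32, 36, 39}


Set A = {9, 13, 17, 19, 25, 28, 32, 36, 39}
Listing elements: 9, 13, 17, 19, 25, 28, 32, 36, 39
Counting: 9 elements
|A| = 9

9


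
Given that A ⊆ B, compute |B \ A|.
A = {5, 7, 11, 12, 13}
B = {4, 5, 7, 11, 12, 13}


Set A = {5, 7, 11, 12, 13}, |A| = 5
Set B = {4, 5, 7, 11, 12, 13}, |B| = 6
Since A ⊆ B: B \ A = {4}
|B| - |A| = 6 - 5 = 1

1


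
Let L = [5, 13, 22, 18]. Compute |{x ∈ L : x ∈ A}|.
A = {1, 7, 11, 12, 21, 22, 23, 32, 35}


Set A = {1, 7, 11, 12, 21, 22, 23, 32, 35}
Candidates: [5, 13, 22, 18]
Check each candidate:
5 ∉ A, 13 ∉ A, 22 ∈ A, 18 ∉ A
Count of candidates in A: 1

1


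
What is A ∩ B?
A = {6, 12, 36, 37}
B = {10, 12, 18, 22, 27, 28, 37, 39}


Set A = {6, 12, 36, 37}
Set B = {10, 12, 18, 22, 27, 28, 37, 39}
A ∩ B includes only elements in both sets.
Check each element of A against B:
6 ✗, 12 ✓, 36 ✗, 37 ✓
A ∩ B = {12, 37}

{12, 37}


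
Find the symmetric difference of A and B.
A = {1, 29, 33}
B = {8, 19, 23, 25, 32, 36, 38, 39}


Set A = {1, 29, 33}
Set B = {8, 19, 23, 25, 32, 36, 38, 39}
A △ B = (A \ B) ∪ (B \ A)
Elements in A but not B: {1, 29, 33}
Elements in B but not A: {8, 19, 23, 25, 32, 36, 38, 39}
A △ B = {1, 8, 19, 23, 25, 29, 32, 33, 36, 38, 39}

{1, 8, 19, 23, 25, 29, 32, 33, 36, 38, 39}


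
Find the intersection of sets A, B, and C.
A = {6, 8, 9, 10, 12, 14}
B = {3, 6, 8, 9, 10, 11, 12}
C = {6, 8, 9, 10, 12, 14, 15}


Set A = {6, 8, 9, 10, 12, 14}
Set B = {3, 6, 8, 9, 10, 11, 12}
Set C = {6, 8, 9, 10, 12, 14, 15}
First, A ∩ B = {6, 8, 9, 10, 12}
Then, (A ∩ B) ∩ C = {6, 8, 9, 10, 12}

{6, 8, 9, 10, 12}


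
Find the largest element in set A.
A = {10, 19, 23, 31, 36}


Set A = {10, 19, 23, 31, 36}
Elements in ascending order: 10, 19, 23, 31, 36
The largest element is 36.

36


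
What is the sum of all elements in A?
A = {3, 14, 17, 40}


Set A = {3, 14, 17, 40}
Sum = 3 + 14 + 17 + 40 = 74

74


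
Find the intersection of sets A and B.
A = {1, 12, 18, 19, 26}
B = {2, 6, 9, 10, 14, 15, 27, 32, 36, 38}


Set A = {1, 12, 18, 19, 26}
Set B = {2, 6, 9, 10, 14, 15, 27, 32, 36, 38}
A ∩ B includes only elements in both sets.
Check each element of A against B:
1 ✗, 12 ✗, 18 ✗, 19 ✗, 26 ✗
A ∩ B = {}

{}


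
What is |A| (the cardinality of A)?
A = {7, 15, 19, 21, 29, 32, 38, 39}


Set A = {7, 15, 19, 21, 29, 32, 38, 39}
Listing elements: 7, 15, 19, 21, 29, 32, 38, 39
Counting: 8 elements
|A| = 8

8


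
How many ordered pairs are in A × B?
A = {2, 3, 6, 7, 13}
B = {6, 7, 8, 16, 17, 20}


Set A = {2, 3, 6, 7, 13} has 5 elements.
Set B = {6, 7, 8, 16, 17, 20} has 6 elements.
|A × B| = |A| × |B| = 5 × 6 = 30

30


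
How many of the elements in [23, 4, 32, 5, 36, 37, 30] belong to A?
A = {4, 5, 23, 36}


Set A = {4, 5, 23, 36}
Candidates: [23, 4, 32, 5, 36, 37, 30]
Check each candidate:
23 ∈ A, 4 ∈ A, 32 ∉ A, 5 ∈ A, 36 ∈ A, 37 ∉ A, 30 ∉ A
Count of candidates in A: 4

4


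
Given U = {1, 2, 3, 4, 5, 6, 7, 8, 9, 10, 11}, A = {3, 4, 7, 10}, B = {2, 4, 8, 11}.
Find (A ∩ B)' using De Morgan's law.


U = {1, 2, 3, 4, 5, 6, 7, 8, 9, 10, 11}
A = {3, 4, 7, 10}, B = {2, 4, 8, 11}
A ∩ B = {4}
(A ∩ B)' = U \ (A ∩ B) = {1, 2, 3, 5, 6, 7, 8, 9, 10, 11}
Verification via A' ∪ B': A' = {1, 2, 5, 6, 8, 9, 11}, B' = {1, 3, 5, 6, 7, 9, 10}
A' ∪ B' = {1, 2, 3, 5, 6, 7, 8, 9, 10, 11} ✓

{1, 2, 3, 5, 6, 7, 8, 9, 10, 11}


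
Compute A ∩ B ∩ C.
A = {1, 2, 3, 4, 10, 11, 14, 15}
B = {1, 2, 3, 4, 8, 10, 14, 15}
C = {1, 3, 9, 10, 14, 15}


Set A = {1, 2, 3, 4, 10, 11, 14, 15}
Set B = {1, 2, 3, 4, 8, 10, 14, 15}
Set C = {1, 3, 9, 10, 14, 15}
First, A ∩ B = {1, 2, 3, 4, 10, 14, 15}
Then, (A ∩ B) ∩ C = {1, 3, 10, 14, 15}

{1, 3, 10, 14, 15}


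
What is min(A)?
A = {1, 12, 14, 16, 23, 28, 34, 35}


Set A = {1, 12, 14, 16, 23, 28, 34, 35}
Elements in ascending order: 1, 12, 14, 16, 23, 28, 34, 35
The smallest element is 1.

1


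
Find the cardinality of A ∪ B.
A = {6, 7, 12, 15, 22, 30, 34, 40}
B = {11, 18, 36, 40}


Set A = {6, 7, 12, 15, 22, 30, 34, 40}, |A| = 8
Set B = {11, 18, 36, 40}, |B| = 4
A ∩ B = {40}, |A ∩ B| = 1
|A ∪ B| = |A| + |B| - |A ∩ B| = 8 + 4 - 1 = 11

11


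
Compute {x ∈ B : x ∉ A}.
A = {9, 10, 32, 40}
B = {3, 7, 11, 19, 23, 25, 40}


Set A = {9, 10, 32, 40}
Set B = {3, 7, 11, 19, 23, 25, 40}
Check each element of B against A:
3 ∉ A (include), 7 ∉ A (include), 11 ∉ A (include), 19 ∉ A (include), 23 ∉ A (include), 25 ∉ A (include), 40 ∈ A
Elements of B not in A: {3, 7, 11, 19, 23, 25}

{3, 7, 11, 19, 23, 25}


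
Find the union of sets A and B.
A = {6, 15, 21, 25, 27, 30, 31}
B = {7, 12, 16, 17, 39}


Set A = {6, 15, 21, 25, 27, 30, 31}
Set B = {7, 12, 16, 17, 39}
A ∪ B includes all elements in either set.
Elements from A: {6, 15, 21, 25, 27, 30, 31}
Elements from B not already included: {7, 12, 16, 17, 39}
A ∪ B = {6, 7, 12, 15, 16, 17, 21, 25, 27, 30, 31, 39}

{6, 7, 12, 15, 16, 17, 21, 25, 27, 30, 31, 39}


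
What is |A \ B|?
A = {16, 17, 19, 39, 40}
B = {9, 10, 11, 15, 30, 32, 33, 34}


Set A = {16, 17, 19, 39, 40}
Set B = {9, 10, 11, 15, 30, 32, 33, 34}
A \ B = {16, 17, 19, 39, 40}
|A \ B| = 5

5


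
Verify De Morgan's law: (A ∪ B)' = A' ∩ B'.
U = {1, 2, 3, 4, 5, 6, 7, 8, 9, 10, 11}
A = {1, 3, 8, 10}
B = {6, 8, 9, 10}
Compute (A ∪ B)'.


U = {1, 2, 3, 4, 5, 6, 7, 8, 9, 10, 11}
A = {1, 3, 8, 10}, B = {6, 8, 9, 10}
A ∪ B = {1, 3, 6, 8, 9, 10}
(A ∪ B)' = U \ (A ∪ B) = {2, 4, 5, 7, 11}
Verification via A' ∩ B': A' = {2, 4, 5, 6, 7, 9, 11}, B' = {1, 2, 3, 4, 5, 7, 11}
A' ∩ B' = {2, 4, 5, 7, 11} ✓

{2, 4, 5, 7, 11}


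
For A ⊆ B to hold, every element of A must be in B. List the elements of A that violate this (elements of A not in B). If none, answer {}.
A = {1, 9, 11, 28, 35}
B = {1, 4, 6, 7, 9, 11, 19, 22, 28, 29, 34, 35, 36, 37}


Set A = {1, 9, 11, 28, 35}
Set B = {1, 4, 6, 7, 9, 11, 19, 22, 28, 29, 34, 35, 36, 37}
Check each element of A against B:
1 ∈ B, 9 ∈ B, 11 ∈ B, 28 ∈ B, 35 ∈ B
Elements of A not in B: {}

{}


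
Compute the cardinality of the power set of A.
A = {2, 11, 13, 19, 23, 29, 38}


Set A = {2, 11, 13, 19, 23, 29, 38}
|A| = 7
The power set P(A) contains all subsets of A.
|P(A)| = 2^|A| = 2^7 = 128

128


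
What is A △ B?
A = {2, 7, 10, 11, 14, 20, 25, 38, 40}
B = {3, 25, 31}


Set A = {2, 7, 10, 11, 14, 20, 25, 38, 40}
Set B = {3, 25, 31}
A △ B = (A \ B) ∪ (B \ A)
Elements in A but not B: {2, 7, 10, 11, 14, 20, 38, 40}
Elements in B but not A: {3, 31}
A △ B = {2, 3, 7, 10, 11, 14, 20, 31, 38, 40}

{2, 3, 7, 10, 11, 14, 20, 31, 38, 40}


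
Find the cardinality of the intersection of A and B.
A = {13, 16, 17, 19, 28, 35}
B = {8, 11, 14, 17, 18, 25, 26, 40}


Set A = {13, 16, 17, 19, 28, 35}
Set B = {8, 11, 14, 17, 18, 25, 26, 40}
A ∩ B = {17}
|A ∩ B| = 1

1


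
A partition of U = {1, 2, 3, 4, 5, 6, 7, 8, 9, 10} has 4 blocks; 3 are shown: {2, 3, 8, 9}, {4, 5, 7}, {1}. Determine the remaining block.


U = {1, 2, 3, 4, 5, 6, 7, 8, 9, 10}
Shown blocks: {2, 3, 8, 9}, {4, 5, 7}, {1}
A partition's blocks are pairwise disjoint and cover U, so the missing block = U \ (union of shown blocks).
Union of shown blocks: {1, 2, 3, 4, 5, 7, 8, 9}
Missing block = U \ (union) = {6, 10}

{6, 10}


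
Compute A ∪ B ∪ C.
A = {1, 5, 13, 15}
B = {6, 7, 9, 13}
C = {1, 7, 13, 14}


Set A = {1, 5, 13, 15}
Set B = {6, 7, 9, 13}
Set C = {1, 7, 13, 14}
First, A ∪ B = {1, 5, 6, 7, 9, 13, 15}
Then, (A ∪ B) ∪ C = {1, 5, 6, 7, 9, 13, 14, 15}

{1, 5, 6, 7, 9, 13, 14, 15}


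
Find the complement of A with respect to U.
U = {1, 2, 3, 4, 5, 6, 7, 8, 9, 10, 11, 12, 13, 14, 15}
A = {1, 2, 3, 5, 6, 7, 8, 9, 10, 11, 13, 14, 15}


Universal set U = {1, 2, 3, 4, 5, 6, 7, 8, 9, 10, 11, 12, 13, 14, 15}
Set A = {1, 2, 3, 5, 6, 7, 8, 9, 10, 11, 13, 14, 15}
A' = U \ A = elements in U but not in A
Checking each element of U:
1 (in A, exclude), 2 (in A, exclude), 3 (in A, exclude), 4 (not in A, include), 5 (in A, exclude), 6 (in A, exclude), 7 (in A, exclude), 8 (in A, exclude), 9 (in A, exclude), 10 (in A, exclude), 11 (in A, exclude), 12 (not in A, include), 13 (in A, exclude), 14 (in A, exclude), 15 (in A, exclude)
A' = {4, 12}

{4, 12}


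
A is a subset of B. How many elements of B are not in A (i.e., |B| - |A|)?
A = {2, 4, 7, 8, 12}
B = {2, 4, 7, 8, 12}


Set A = {2, 4, 7, 8, 12}, |A| = 5
Set B = {2, 4, 7, 8, 12}, |B| = 5
Since A ⊆ B: B \ A = {}
|B| - |A| = 5 - 5 = 0

0


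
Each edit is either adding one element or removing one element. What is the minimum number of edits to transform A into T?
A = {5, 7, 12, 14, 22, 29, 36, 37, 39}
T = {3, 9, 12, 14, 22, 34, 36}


Set A = {5, 7, 12, 14, 22, 29, 36, 37, 39}
Set T = {3, 9, 12, 14, 22, 34, 36}
Elements to remove from A (in A, not in T): {5, 7, 29, 37, 39} → 5 removals
Elements to add to A (in T, not in A): {3, 9, 34} → 3 additions
Total edits = 5 + 3 = 8

8


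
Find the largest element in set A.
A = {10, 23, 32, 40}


Set A = {10, 23, 32, 40}
Elements in ascending order: 10, 23, 32, 40
The largest element is 40.

40


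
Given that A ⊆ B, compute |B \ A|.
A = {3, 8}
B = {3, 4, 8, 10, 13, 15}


Set A = {3, 8}, |A| = 2
Set B = {3, 4, 8, 10, 13, 15}, |B| = 6
Since A ⊆ B: B \ A = {4, 10, 13, 15}
|B| - |A| = 6 - 2 = 4

4


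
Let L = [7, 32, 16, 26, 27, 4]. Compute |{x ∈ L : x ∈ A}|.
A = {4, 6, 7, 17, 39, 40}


Set A = {4, 6, 7, 17, 39, 40}
Candidates: [7, 32, 16, 26, 27, 4]
Check each candidate:
7 ∈ A, 32 ∉ A, 16 ∉ A, 26 ∉ A, 27 ∉ A, 4 ∈ A
Count of candidates in A: 2

2


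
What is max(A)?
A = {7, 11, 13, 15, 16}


Set A = {7, 11, 13, 15, 16}
Elements in ascending order: 7, 11, 13, 15, 16
The largest element is 16.

16


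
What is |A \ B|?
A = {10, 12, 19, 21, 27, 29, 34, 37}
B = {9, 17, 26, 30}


Set A = {10, 12, 19, 21, 27, 29, 34, 37}
Set B = {9, 17, 26, 30}
A \ B = {10, 12, 19, 21, 27, 29, 34, 37}
|A \ B| = 8

8


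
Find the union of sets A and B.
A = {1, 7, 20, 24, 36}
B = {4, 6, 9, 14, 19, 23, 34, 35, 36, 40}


Set A = {1, 7, 20, 24, 36}
Set B = {4, 6, 9, 14, 19, 23, 34, 35, 36, 40}
A ∪ B includes all elements in either set.
Elements from A: {1, 7, 20, 24, 36}
Elements from B not already included: {4, 6, 9, 14, 19, 23, 34, 35, 40}
A ∪ B = {1, 4, 6, 7, 9, 14, 19, 20, 23, 24, 34, 35, 36, 40}

{1, 4, 6, 7, 9, 14, 19, 20, 23, 24, 34, 35, 36, 40}


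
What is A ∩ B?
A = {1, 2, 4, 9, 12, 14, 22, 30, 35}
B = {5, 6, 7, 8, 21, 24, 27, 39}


Set A = {1, 2, 4, 9, 12, 14, 22, 30, 35}
Set B = {5, 6, 7, 8, 21, 24, 27, 39}
A ∩ B includes only elements in both sets.
Check each element of A against B:
1 ✗, 2 ✗, 4 ✗, 9 ✗, 12 ✗, 14 ✗, 22 ✗, 30 ✗, 35 ✗
A ∩ B = {}

{}


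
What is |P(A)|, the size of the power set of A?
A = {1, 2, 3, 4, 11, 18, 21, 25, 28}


Set A = {1, 2, 3, 4, 11, 18, 21, 25, 28}
|A| = 9
The power set P(A) contains all subsets of A.
|P(A)| = 2^|A| = 2^9 = 512

512


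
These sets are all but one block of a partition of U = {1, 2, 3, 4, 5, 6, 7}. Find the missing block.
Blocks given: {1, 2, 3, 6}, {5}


U = {1, 2, 3, 4, 5, 6, 7}
Shown blocks: {1, 2, 3, 6}, {5}
A partition's blocks are pairwise disjoint and cover U, so the missing block = U \ (union of shown blocks).
Union of shown blocks: {1, 2, 3, 5, 6}
Missing block = U \ (union) = {4, 7}

{4, 7}


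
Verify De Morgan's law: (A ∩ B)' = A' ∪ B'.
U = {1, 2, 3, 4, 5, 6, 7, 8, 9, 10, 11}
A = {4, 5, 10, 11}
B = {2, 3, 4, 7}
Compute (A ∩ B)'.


U = {1, 2, 3, 4, 5, 6, 7, 8, 9, 10, 11}
A = {4, 5, 10, 11}, B = {2, 3, 4, 7}
A ∩ B = {4}
(A ∩ B)' = U \ (A ∩ B) = {1, 2, 3, 5, 6, 7, 8, 9, 10, 11}
Verification via A' ∪ B': A' = {1, 2, 3, 6, 7, 8, 9}, B' = {1, 5, 6, 8, 9, 10, 11}
A' ∪ B' = {1, 2, 3, 5, 6, 7, 8, 9, 10, 11} ✓

{1, 2, 3, 5, 6, 7, 8, 9, 10, 11}


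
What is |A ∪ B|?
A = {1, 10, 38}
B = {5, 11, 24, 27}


Set A = {1, 10, 38}, |A| = 3
Set B = {5, 11, 24, 27}, |B| = 4
A ∩ B = {}, |A ∩ B| = 0
|A ∪ B| = |A| + |B| - |A ∩ B| = 3 + 4 - 0 = 7

7


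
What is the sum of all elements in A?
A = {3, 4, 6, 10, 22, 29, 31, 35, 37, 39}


Set A = {3, 4, 6, 10, 22, 29, 31, 35, 37, 39}
Sum = 3 + 4 + 6 + 10 + 22 + 29 + 31 + 35 + 37 + 39 = 216

216


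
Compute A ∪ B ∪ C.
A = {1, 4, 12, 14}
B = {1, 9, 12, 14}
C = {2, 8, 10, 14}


Set A = {1, 4, 12, 14}
Set B = {1, 9, 12, 14}
Set C = {2, 8, 10, 14}
First, A ∪ B = {1, 4, 9, 12, 14}
Then, (A ∪ B) ∪ C = {1, 2, 4, 8, 9, 10, 12, 14}

{1, 2, 4, 8, 9, 10, 12, 14}


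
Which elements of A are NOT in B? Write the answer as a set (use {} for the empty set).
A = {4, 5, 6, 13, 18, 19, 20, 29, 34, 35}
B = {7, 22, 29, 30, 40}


Set A = {4, 5, 6, 13, 18, 19, 20, 29, 34, 35}
Set B = {7, 22, 29, 30, 40}
Check each element of A against B:
4 ∉ B (include), 5 ∉ B (include), 6 ∉ B (include), 13 ∉ B (include), 18 ∉ B (include), 19 ∉ B (include), 20 ∉ B (include), 29 ∈ B, 34 ∉ B (include), 35 ∉ B (include)
Elements of A not in B: {4, 5, 6, 13, 18, 19, 20, 34, 35}

{4, 5, 6, 13, 18, 19, 20, 34, 35}
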